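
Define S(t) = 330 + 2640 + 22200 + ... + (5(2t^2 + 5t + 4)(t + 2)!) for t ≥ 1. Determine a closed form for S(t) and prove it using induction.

S(t) = (10t + 5)(t + 3)! - 30

We claim S(t) = (10t + 5)(t + 3)! - 30 for all t ≥ 1.
Base case (t = 1): S(1) = 330, and the closed form gives 330. They agree.
Inductive step: suppose the statement holds for some r ≥ 1, so S(r) = (10r + 5)(r + 3)! - 30.
Then S(r+1) = S(r) + (5(2r^2 + 9r + 11)(r + 3)!) = ((10r + 5)(r + 3)! - 30) + (5(2r^2 + 9r + 11)(r + 3)!).
Simplifying, S(r+1) = (10(r+1) + 5)((r+1) + 3)! - 30,
which is the closed form with t = r+1.
This completes the induction.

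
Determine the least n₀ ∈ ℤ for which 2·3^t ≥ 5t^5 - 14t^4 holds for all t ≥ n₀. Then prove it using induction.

n₀ = 12

At t = 11: 354294 < 600281, so the inequality fails and n₀ ≥ 12. We prove 2·3^t ≥ 5t^5 - 14t^4 for all t ≥ 12.
For the base case t = 12: 2·3^t = 1062882 and 5t^5 - 14t^4 = 953856, so 1062882 ≥ 953856.
Inductive step: assume the claim holds for t = m, so 2·3^m ≥ 5m^5 - 14m^4.
Then 2·3^(m + 1) = 3·(2·3^m) ≥ 3·(5m^5 - 14m^4).
Also, for m ≥ 12 we have 3·(5m^5 - 14m^4) ≥ 5(m+1)^5 - 14(m+1)^4, since 3·(5m^5 - 14m^4) − (5(m+1)^5 - 14(m+1)^4) = 10m^5 - 53m^4 + 6m^3 + 34m^2 + 31m + 9, which is nonnegative for all m ≥ 12.
Combining, 2·3^(m + 1) ≥ 5(m+1)^5 - 14(m+1)^4.
By induction, the statement is established for all t ≥ 12.
Hence the smallest such n₀ is 12.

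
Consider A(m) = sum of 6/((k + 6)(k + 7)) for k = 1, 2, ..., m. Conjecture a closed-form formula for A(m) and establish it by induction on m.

A(m) = 6m/(7(m + 7))

We claim A(m) = 6m/(7(m + 7)) for all m ≥ 1.
For the base case m = 1: A(1) = 3/28, and the closed form gives 3/28. They agree.
Suppose the result is true for m = k, so A(k) = 6k/(7(k + 7)).
Then A(k+1) = A(k) + (6/((k + 7)(k + 8))) = (6k/(7(k + 7))) + (6/((k + 7)(k + 8))).
Simplifying, A(k+1) = 6(k + 1)/(7(k + 8)) = 6(k+1)/(7((k+1) + 7)),
which is the closed form with m = k+1.
By the principle of mathematical induction, the result holds for all m ≥ 1.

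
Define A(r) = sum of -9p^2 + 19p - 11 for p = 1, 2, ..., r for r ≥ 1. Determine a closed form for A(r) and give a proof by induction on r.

A(r) = -r(3r^2 - 5r + 3)

We claim A(r) = -r(3r^2 - 5r + 3) for all r ≥ 1.
For the base case r = 1: A(1) = -1, and the closed form gives -1. They agree.
Inductive step: suppose the statement holds for some p ≥ 1, so A(p) = p(-3p^2 + 5p - 3).
Then A(p+1) = A(p) + (-9p^2 + p - 1) = (p(-3p^2 + 5p - 3)) + (-9p^2 + p - 1).
Simplifying, A(p+1) = -(p + 1)(3p^2 + p + 1) = -(p+1)(3(p+1)^2 - 5(p+1) + 3),
which is the closed form with r = p+1.
By the principle of mathematical induction, the result holds for all r ≥ 1.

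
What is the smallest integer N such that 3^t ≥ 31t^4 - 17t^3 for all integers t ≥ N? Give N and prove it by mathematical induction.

N = 13

At t = 12: 531441 < 613440, so the inequality fails and N ≥ 13. We prove 3^t ≥ 31t^4 - 17t^3 for all t ≥ 13.
Base step (t = 13): 3^t = 1594323 and 31t^4 - 17t^3 = 848042, so 1594323 ≥ 848042.
Inductive step: assume the claim holds for t = r, so 3^r ≥ 31r^4 - 17r^3.
Then 3^(r + 1) = 3·(3^r) ≥ 3·(31r^4 - 17r^3).
Also, for r ≥ 13 we have 3·(31r^4 - 17r^3) ≥ 31(r+1)^4 - 17(r+1)^3, since 3·(31r^4 - 17r^3) − (31(r+1)^4 - 17(r+1)^3) = 62r^4 - 158r^3 - 135r^2 - 73r - 14, which is nonnegative for all r ≥ 13.
Combining, 3^(r + 1) ≥ 31(r+1)^4 - 17(r+1)^3.
This completes the induction.
Hence the smallest such N is 13.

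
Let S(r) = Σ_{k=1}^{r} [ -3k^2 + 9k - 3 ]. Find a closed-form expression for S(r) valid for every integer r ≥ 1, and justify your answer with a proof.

S(r) = -r(r^2 - 3r - 1)

We claim S(r) = -r(r^2 - 3r - 1) for all r ≥ 1.
When r = 1: S(1) = 3, and the closed form gives 3. They agree.
Suppose the result is true for r = k, so S(k) = k(-k^2 + 3k + 1).
Then S(k+1) = S(k) + (-3k^2 + 3k + 3) = (k(-k^2 + 3k + 1)) + (-3k^2 + 3k + 3).
Simplifying, S(k+1) = -(k + 1)(k^2 - k - 3) = -(k+1)((k+1)^2 - 3(k+1) - 1),
which is the closed form with r = k+1.
Hence, by induction on r, the claim holds for every r ≥ 1.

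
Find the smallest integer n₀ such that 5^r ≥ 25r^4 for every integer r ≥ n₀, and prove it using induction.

n₀ = 7

At r = 6: 15625 < 32400, so the inequality fails and n₀ ≥ 7. We prove 5^r ≥ 25r^4 for all r ≥ 7.
When r = 7: 5^r = 78125 and 25r^4 = 60025, so 78125 ≥ 60025.
Inductive step: assume the claim holds for r = i, so 5^i ≥ 25i^4.
Then 5^(i + 1) = 5·(5^i) ≥ 5·(25i^4).
Also, for i ≥ 7 we have 5·(25i^4) ≥ 25(i+1)^4, since 5 ≥ (1 + 1/i)^4 for all i ≥ 7.
Combining, 5^(i + 1) ≥ 25(i+1)^4.
This completes the induction.
Hence the smallest such n₀ is 7.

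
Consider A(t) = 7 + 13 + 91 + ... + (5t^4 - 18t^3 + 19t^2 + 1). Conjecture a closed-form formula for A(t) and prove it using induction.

We claim A(t) = t(t^4 - 2t^3 - t^2 + 5t + 4) for all t ≥ 1.
Base case (t = 1): A(1) = 7, and the closed form gives 7. They agree.
Suppose the result is true for t = p, so A(p) = p(p^4 - 2p^3 - p^2 + 5p + 4).
Then A(p+1) = A(p) + (5p^4 + 2p^3 - 5p^2 + 4p + 7) = (p(p^4 - 2p^3 - p^2 + 5p + 4)) + (5p^4 + 2p^3 - 5p^2 + 4p + 7).
Simplifying, A(p+1) = (p + 1)(p^4 + 2p^3 - p^2 + p + 7) = (p+1)((p+1)^4 - 2(p+1)^3 - (p+1)^2 + 5(p+1) + 4),
which is the closed form with t = p+1.
This completes the induction.

A(t) = t(t^4 - 2t^3 - t^2 + 5t + 4)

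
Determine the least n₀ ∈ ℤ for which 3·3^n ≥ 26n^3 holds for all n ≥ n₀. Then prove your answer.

n₀ = 8

At n = 7: 6561 < 8918, so the inequality fails and n₀ ≥ 8. We prove 3·3^n ≥ 26n^3 for all n ≥ 8.
Base step (n = 8): 3·3^n = 19683 and 26n^3 = 13312, so 19683 ≥ 13312.
For the inductive step, assume it holds for an arbitrary r ≥ 8, so 3·3^r ≥ 26r^3.
Then 3·3^(r + 1) = 3·(3·3^r) ≥ 3·(26r^3).
Also, for r ≥ 8 we have 3·(26r^3) ≥ 26(r+1)^3, since 3 ≥ (1 + 1/r)^3 for all r ≥ 8.
Combining, 3·3^(r + 1) ≥ 26(r+1)^3.
This completes the induction.
Hence the smallest such n₀ is 8.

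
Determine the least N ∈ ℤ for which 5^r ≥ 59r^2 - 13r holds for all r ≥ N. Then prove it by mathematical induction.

At r = 4: 625 < 892, so the inequality fails and N ≥ 5. We prove 5^r ≥ 59r^2 - 13r for all r ≥ 5.
For the base case r = 5: 5^r = 3125 and 59r^2 - 13r = 1410, so 3125 ≥ 1410.
For the inductive step, assume it holds for an arbitrary j ≥ 5, so 5^j ≥ 59j^2 - 13j.
Then 5^(j + 1) = 5·(5^j) ≥ 5·(59j^2 - 13j).
Also, for j ≥ 5 we have 5·(59j^2 - 13j) ≥ 59(j+1)^2 - 13(j+1), since 5·(59j^2 - 13j) − (59(j+1)^2 - 13(j+1)) = 236j^2 - 170j - 46, which is nonnegative for all j ≥ 5.
Combining, 5^(j + 1) ≥ 59(j+1)^2 - 13(j+1).
This completes the induction.
Hence the smallest such N is 5.

N = 5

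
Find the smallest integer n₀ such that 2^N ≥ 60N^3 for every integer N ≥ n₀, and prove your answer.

At N = 18: 262144 < 349920, so the inequality fails and n₀ ≥ 19. We prove 2^N ≥ 60N^3 for all N ≥ 19.
For the base case N = 19: 2^N = 524288 and 60N^3 = 411540, so 524288 ≥ 411540.
For the inductive step, assume it holds for an arbitrary k ≥ 19, so 2^k ≥ 60k^3.
Then 2^(k + 1) = 2·(2^k) ≥ 2·(60k^3).
Also, for k ≥ 19 we have 2·(60k^3) ≥ 60(k+1)^3, since 2 ≥ (1 + 1/k)^3 for all k ≥ 19.
Combining, 2^(k + 1) ≥ 60(k+1)^3.
By induction, the statement is established for all N ≥ 19.
Hence the smallest such n₀ is 19.

n₀ = 19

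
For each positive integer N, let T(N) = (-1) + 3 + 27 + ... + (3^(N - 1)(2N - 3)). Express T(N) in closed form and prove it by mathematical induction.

We claim T(N) = 3^N(N - 2) + 2 for all N ≥ 1.
Base step (N = 1): T(1) = -1, and the closed form gives -1. They agree.
Inductive step: suppose the statement holds for some m ≥ 1, so T(m) = 3^m(m - 2) + 2.
Then T(m+1) = T(m) + (3^m(2m - 1)) = (3^m(m - 2) + 2) + (3^m(2m - 1)).
Simplifying, T(m+1) = 3^(m + 1)m - 3^(m + 1) + 2 = 3^(m+1)((m+1) - 2) + 2,
which is the closed form with N = m+1.
By the principle of mathematical induction, the result holds for all N ≥ 1.

T(N) = 3^N(N - 2) + 2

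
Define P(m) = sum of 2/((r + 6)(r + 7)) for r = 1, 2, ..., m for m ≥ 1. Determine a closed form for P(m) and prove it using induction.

We claim P(m) = 2m/(7(m + 7)) for all m ≥ 1.
When m = 1: P(1) = 1/28, and the closed form gives 1/28. They agree.
Inductive step: assume the claim holds for m = r, so P(r) = 2r/(7(r + 7)).
Then P(r+1) = P(r) + (2/((r + 7)(r + 8))) = (2r/(7(r + 7))) + (2/((r + 7)(r + 8))).
Simplifying, P(r+1) = 2(r + 1)/(7(r + 8)) = 2(r+1)/(7((r+1) + 7)),
which is the closed form with m = r+1.
Hence, by induction on m, the claim holds for every m ≥ 1.

P(m) = 2m/(7(m + 7))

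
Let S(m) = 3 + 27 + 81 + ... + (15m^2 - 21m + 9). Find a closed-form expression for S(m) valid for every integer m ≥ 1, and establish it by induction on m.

S(m) = m(5m^2 - 3m + 1)

We claim S(m) = m(5m^2 - 3m + 1) for all m ≥ 1.
When m = 1: S(1) = 3, and the closed form gives 3. They agree.
For the inductive step, assume it holds for an arbitrary i ≥ 1, so S(i) = i(5i^2 - 3i + 1).
Then S(i+1) = S(i) + (15i^2 + 9i + 3) = (i(5i^2 - 3i + 1)) + (15i^2 + 9i + 3).
Simplifying, S(i+1) = (i + 1)(5i^2 + 7i + 3) = (i+1)(5(i+1)^2 - 3(i+1) + 1),
which is the closed form with m = i+1.
By induction, the statement is established for all m ≥ 1.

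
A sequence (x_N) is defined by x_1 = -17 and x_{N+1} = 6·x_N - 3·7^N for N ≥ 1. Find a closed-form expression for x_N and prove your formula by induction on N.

x_N = 4·6^(N - 1) - 3·7^N

Computing the first terms: x_1 = -17, x_2 = -123, x_3 = -885. This suggests x_N = 4·6^(N - 1) - 3·7^N.
Base step (N = 1): the formula gives -17 = -17 = x_1.
Inductive step: assume the claim holds for N = k, so x_k = 4·6^(k - 1) - 3·7^k.
Then x_{k+1} = 6·x_k - 3·7^k = 6·(4·6^(k - 1) - 3·7^k) - 3·7^k = 4·6^k - 3·7^(k + 1) = 4·6^((k+1) - 1) - 3·7^(k+1),
which is the claimed formula at N = k+1.
This completes the induction.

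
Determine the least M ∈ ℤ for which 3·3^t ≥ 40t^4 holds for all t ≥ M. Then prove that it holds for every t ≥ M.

At t = 11: 531441 < 585640, so the inequality fails and M ≥ 12. We prove 3·3^t ≥ 40t^4 for all t ≥ 12.
Base step (t = 12): 3·3^t = 1594323 and 40t^4 = 829440, so 1594323 ≥ 829440.
Suppose the result is true for t = r, so 3·3^r ≥ 40r^4.
Then 3·3^(r + 1) = 3·(3·3^r) ≥ 3·(40r^4).
Also, for r ≥ 12 we have 3·(40r^4) ≥ 40(r+1)^4, since 3 ≥ (1 + 1/r)^4 for all r ≥ 12.
Combining, 3·3^(r + 1) ≥ 40(r+1)^4.
Hence, by induction on t, the claim holds for every t ≥ 12.
Hence the smallest such M is 12.

M = 12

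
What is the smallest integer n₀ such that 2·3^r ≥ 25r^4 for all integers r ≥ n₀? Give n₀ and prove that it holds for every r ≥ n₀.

n₀ = 12

At r = 11: 354294 < 366025, so the inequality fails and n₀ ≥ 12. We prove 2·3^r ≥ 25r^4 for all r ≥ 12.
Base case (r = 12): 2·3^r = 1062882 and 25r^4 = 518400, so 1062882 ≥ 518400.
For the inductive step, assume it holds for an arbitrary k ≥ 12, so 2·3^k ≥ 25k^4.
Then 2·3^(k + 1) = 3·(2·3^k) ≥ 3·(25k^4).
Also, for k ≥ 12 we have 3·(25k^4) ≥ 25(k+1)^4, since 3 ≥ (1 + 1/k)^4 for all k ≥ 12.
Combining, 2·3^(k + 1) ≥ 25(k+1)^4.
By the principle of mathematical induction, the result holds for all r ≥ 12.
Hence the smallest such n₀ is 12.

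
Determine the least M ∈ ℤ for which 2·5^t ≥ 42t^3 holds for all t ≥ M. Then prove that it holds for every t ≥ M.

At t = 4: 1250 < 2688, so the inequality fails and M ≥ 5. We prove 2·5^t ≥ 42t^3 for all t ≥ 5.
Base step (t = 5): 2·5^t = 6250 and 42t^3 = 5250, so 6250 ≥ 5250.
Suppose the result is true for t = j, so 2·5^j ≥ 42j^3.
Then 2·5^(j + 1) = 5·(2·5^j) ≥ 5·(42j^3).
Also, for j ≥ 5 we have 5·(42j^3) ≥ 42(j+1)^3, since 5 ≥ (1 + 1/j)^3 for all j ≥ 5.
Combining, 2·5^(j + 1) ≥ 42(j+1)^3.
By induction, the statement is established for all t ≥ 5.
Hence the smallest such M is 5.

M = 5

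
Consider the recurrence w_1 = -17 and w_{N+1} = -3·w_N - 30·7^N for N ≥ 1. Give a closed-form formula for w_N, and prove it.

w_N = 4(-3)^(N - 1) - 3·7^N

Computing the first terms: w_1 = -17, w_2 = -159, w_3 = -993. This suggests w_N = 4(-3)^(N - 1) - 3·7^N.
Base step (N = 1): the formula gives -17 = -17 = w_1.
For the inductive step, assume it holds for an arbitrary i ≥ 1, so w_i = 4(-3)^(i - 1) - 3·7^i.
Then w_{i+1} = -3·w_i - 30·7^i = -3·(4(-3)^(i - 1) - 3·7^i) - 30·7^i = 4(-3)^i - 3·7^(i + 1) = 4(-3)^((i+1) - 1) - 3·7^(i+1),
which is the claimed formula at N = i+1.
By induction, the statement is established for all N ≥ 1.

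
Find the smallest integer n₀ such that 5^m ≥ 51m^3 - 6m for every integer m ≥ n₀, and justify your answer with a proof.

At m = 5: 3125 < 6345, so the inequality fails and n₀ ≥ 6. We prove 5^m ≥ 51m^3 - 6m for all m ≥ 6.
For the base case m = 6: 5^m = 15625 and 51m^3 - 6m = 10980, so 15625 ≥ 10980.
For the inductive step, assume it holds for an arbitrary i ≥ 6, so 5^i ≥ 51i^3 - 6i.
Then 5^(i + 1) = 5·(5^i) ≥ 5·(51i^3 - 6i).
Also, for i ≥ 6 we have 5·(51i^3 - 6i) ≥ 51(i+1)^3 - 6(i+1), since 5·(51i^3 - 6i) − (51(i+1)^3 - 6(i+1)) = 204i^3 - 153i^2 - 177i - 45, which is nonnegative for all i ≥ 6.
Combining, 5^(i + 1) ≥ 51(i+1)^3 - 6(i+1).
This completes the induction.
Hence the smallest such n₀ is 6.

n₀ = 6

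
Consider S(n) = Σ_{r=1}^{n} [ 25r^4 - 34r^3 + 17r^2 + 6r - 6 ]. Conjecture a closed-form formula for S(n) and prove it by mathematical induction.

We claim S(n) = n(5n^4 + 4n^3 - 3n^2 + 3n - 1) for all n ≥ 1.
Base step (n = 1): S(1) = 8, and the closed form gives 8. They agree.
Inductive step: assume the claim holds for n = r, so S(r) = r(5r^4 + 4r^3 - 3r^2 + 3r - 1).
Then S(r+1) = S(r) + (25r^4 + 66r^3 + 65r^2 + 38r + 8) = (r(5r^4 + 4r^3 - 3r^2 + 3r - 1)) + (25r^4 + 66r^3 + 65r^2 + 38r + 8).
Simplifying, S(r+1) = (r + 1)(5r^4 + 24r^3 + 39r^2 + 29r + 8) = (r+1)(5(r+1)^4 + 4(r+1)^3 - 3(r+1)^2 + 3(r+1) - 1),
which is the closed form with n = r+1.
This completes the induction.

S(n) = n(5n^4 + 4n^3 - 3n^2 + 3n - 1)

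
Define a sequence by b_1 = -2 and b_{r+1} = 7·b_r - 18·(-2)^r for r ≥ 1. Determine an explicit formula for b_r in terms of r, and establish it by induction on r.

b_r = -(-2)^(r + 1) + 2·7^(r - 1)

Computing the first terms: b_1 = -2, b_2 = 22, b_3 = 82. This suggests b_r = -(-2)^(r + 1) + 2·7^(r - 1).
Base step (r = 1): the formula gives -2 = -2 = b_1.
Inductive step: suppose the statement holds for some k ≥ 1, so b_k = -(-2)^(k + 1) + 2·7^(k - 1).
Then b_{k+1} = 7·b_k - 18·(-2)^k = 7·(-(-2)^(k + 1) + 2·7^(k - 1)) - 18·(-2)^k = -(-2)^(k + 2) + 2·7^k = -(-2)^((k+1) + 1) + 2·7^((k+1) - 1),
which is the claimed formula at r = k+1.
By induction, the statement is established for all r ≥ 1.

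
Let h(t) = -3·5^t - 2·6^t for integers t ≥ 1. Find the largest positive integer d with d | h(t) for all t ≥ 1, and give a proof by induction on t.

d = 3

Computing the first values: h(1) = -27 and h(2) = -147; gcd(-27, -147) = 3, so d ≤ 3.
We prove 3 | -3·5^t - 2·6^t for all t ≥ 1 by induction on t.
For the base case t = 1: h(1) = -27 = 3·(-9), so 3 | h(1).
Inductive step: assume the claim holds for t = j, i.e. 3 | h(j). Then
h(j+1) − 6·h(j) = (-3·5^(j+1) - 2·6^(j+1)) − 6·(-3·5^j - 2·6^j) = (-3)·5^j·(5 − 6) = (3)·5^j. Since 3 | h(j) by the inductive hypothesis, 3 | 6·h(j); and 3 | 3 since 3 = 3·1. Therefore 3 | h(j+1).
This completes the induction.
Therefore the largest such d is 3.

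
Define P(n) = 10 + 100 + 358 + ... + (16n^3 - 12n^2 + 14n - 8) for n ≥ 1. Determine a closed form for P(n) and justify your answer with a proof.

We claim P(n) = n(4n^3 + 4n^2 + 5n - 3) for all n ≥ 1.
For the base case n = 1: P(1) = 10, and the closed form gives 10. They agree.
Inductive step: suppose the statement holds for some r ≥ 1, so P(r) = r(4r^3 + 4r^2 + 5r - 3).
Then P(r+1) = P(r) + (16r^3 + 36r^2 + 38r + 10) = (r(4r^3 + 4r^2 + 5r - 3)) + (16r^3 + 36r^2 + 38r + 10).
Simplifying, P(r+1) = (r + 1)(4r^3 + 16r^2 + 25r + 10) = (r+1)(4(r+1)^3 + 4(r+1)^2 + 5(r+1) - 3),
which is the closed form with n = r+1.
This completes the induction.

P(n) = n(4n^3 + 4n^2 + 5n - 3)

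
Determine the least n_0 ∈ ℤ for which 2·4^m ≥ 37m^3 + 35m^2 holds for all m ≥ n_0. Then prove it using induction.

At m = 6: 8192 < 9252, so the inequality fails and n_0 ≥ 7. We prove 2·4^m ≥ 37m^3 + 35m^2 for all m ≥ 7.
Base step (m = 7): 2·4^m = 32768 and 37m^3 + 35m^2 = 14406, so 32768 ≥ 14406.
Inductive step: suppose the statement holds for some i ≥ 7, so 2·4^i ≥ 37i^3 + 35i^2.
Then 2·4^(i + 1) = 4·(2·4^i) ≥ 4·(37i^3 + 35i^2).
Also, for i ≥ 7 we have 4·(37i^3 + 35i^2) ≥ 37(i+1)^3 + 35(i+1)^2, since 4·(37i^3 + 35i^2) − (37(i+1)^3 + 35(i+1)^2) = 111i^3 - 6i^2 - 181i - 72, which is nonnegative for all i ≥ 7.
Combining, 2·4^(i + 1) ≥ 37(i+1)^3 + 35(i+1)^2.
Hence, by induction on m, the claim holds for every m ≥ 7.
Hence the smallest such n_0 is 7.

n_0 = 7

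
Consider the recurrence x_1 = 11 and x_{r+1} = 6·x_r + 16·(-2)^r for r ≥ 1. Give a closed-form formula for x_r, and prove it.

x_r = (-2)^(r + 1) + 7·6^(r - 1)

Computing the first terms: x_1 = 11, x_2 = 34, x_3 = 268. This suggests x_r = (-2)^(r + 1) + 7·6^(r - 1).
For the base case r = 1: the formula gives 11 = 11 = x_1.
For the inductive step, assume it holds for an arbitrary p ≥ 1, so x_p = (-2)^(p + 1) + 7·6^(p - 1).
Then x_{p+1} = 6·x_p + 16·(-2)^p = 6·((-2)^(p + 1) + 7·6^(p - 1)) + 16·(-2)^p = (-2)^(p + 2) + 7·6^p = (-2)^((p+1) + 1) + 7·6^((p+1) - 1),
which is the claimed formula at r = p+1.
This completes the induction.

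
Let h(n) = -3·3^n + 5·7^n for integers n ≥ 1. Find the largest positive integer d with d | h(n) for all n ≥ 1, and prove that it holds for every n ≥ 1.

d = 2

Computing the first values: h(1) = 26 and h(2) = 218; gcd(26, 218) = 2, so d ≤ 2.
We prove 2 | -3·3^n + 5·7^n for all n ≥ 1 by induction on n.
When n = 1: h(1) = 26 = 2·(13), so 2 | h(1).
Inductive step: suppose the statement holds for some k ≥ 1, i.e. 2 | h(k). Then
h(k+1) − 7·h(k) = (-3·3^(k+1) + 5·7^(k+1)) − 7·(-3·3^k + 5·7^k) = (-3)·3^k·(3 − 7) = (12)·3^k. Since 2 | h(k) by the inductive hypothesis, 2 | 7·h(k); and 2 | 12 since 12 = 2·6. Therefore 2 | h(k+1).
By induction, the statement is established for all n ≥ 1.
Therefore the largest such d is 2.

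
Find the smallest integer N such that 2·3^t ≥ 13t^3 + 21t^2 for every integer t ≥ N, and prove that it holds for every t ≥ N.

N = 8

At t = 7: 4374 < 5488, so the inequality fails and N ≥ 8. We prove 2·3^t ≥ 13t^3 + 21t^2 for all t ≥ 8.
When t = 8: 2·3^t = 13122 and 13t^3 + 21t^2 = 8000, so 13122 ≥ 8000.
For the inductive step, assume it holds for an arbitrary k ≥ 8, so 2·3^k ≥ 13k^3 + 21k^2.
Then 2·3^(k + 1) = 3·(2·3^k) ≥ 3·(13k^3 + 21k^2).
Also, for k ≥ 8 we have 3·(13k^3 + 21k^2) ≥ 13(k+1)^3 + 21(k+1)^2, since 3·(13k^3 + 21k^2) − (13(k+1)^3 + 21(k+1)^2) = 26k^3 + 3k^2 - 81k - 34, which is nonnegative for all k ≥ 8.
Combining, 2·3^(k + 1) ≥ 13(k+1)^3 + 21(k+1)^2.
This completes the induction.
Hence the smallest such N is 8.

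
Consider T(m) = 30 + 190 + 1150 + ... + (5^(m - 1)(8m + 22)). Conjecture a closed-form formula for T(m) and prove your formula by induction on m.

We claim T(m) = 5^m(2m + 5) - 5 for all m ≥ 1.
Base step (m = 1): T(1) = 30, and the closed form gives 30. They agree.
For the inductive step, assume it holds for an arbitrary k ≥ 1, so T(k) = 5^k(2k + 5) - 5.
Then T(k+1) = T(k) + (5^k(8k + 30)) = (5^k(2k + 5) - 5) + (5^k(8k + 30)).
Simplifying, T(k+1) = 10·5^k·k + 35·5^k - 5 = 5^(k+1)(2(k+1) + 5) - 5,
which is the closed form with m = k+1.
This completes the induction.

T(m) = 5^m(2m + 5) - 5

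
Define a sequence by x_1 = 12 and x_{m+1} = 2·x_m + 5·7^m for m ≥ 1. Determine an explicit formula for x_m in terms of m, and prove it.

x_m = 5·2^(m - 1) + 7^m

Computing the first terms: x_1 = 12, x_2 = 59, x_3 = 363. This suggests x_m = 5·2^(m - 1) + 7^m.
Base step (m = 1): the formula gives 12 = 12 = x_1.
Inductive step: assume the claim holds for m = i, so x_i = 5·2^(i - 1) + 7^i.
Then x_{i+1} = 2·x_i + 5·7^i = 2·(5·2^(i - 1) + 7^i) + 5·7^i = 5·2^i + 7^(i + 1) = 5·2^((i+1) - 1) + 7^(i+1),
which is the claimed formula at m = i+1.
Hence, by induction on m, the claim holds for every m ≥ 1.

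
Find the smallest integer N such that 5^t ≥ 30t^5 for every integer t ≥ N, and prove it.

At t = 8: 390625 < 983040, so the inequality fails and N ≥ 9. We prove 5^t ≥ 30t^5 for all t ≥ 9.
Base step (t = 9): 5^t = 1953125 and 30t^5 = 1771470, so 1953125 ≥ 1771470.
Inductive step: suppose the statement holds for some r ≥ 9, so 5^r ≥ 30r^5.
Then 5^(r + 1) = 5·(5^r) ≥ 5·(30r^5).
Also, for r ≥ 9 we have 5·(30r^5) ≥ 30(r+1)^5, since 5 ≥ (1 + 1/r)^5 for all r ≥ 9.
Combining, 5^(r + 1) ≥ 30(r+1)^5.
This completes the induction.
Hence the smallest such N is 9.

N = 9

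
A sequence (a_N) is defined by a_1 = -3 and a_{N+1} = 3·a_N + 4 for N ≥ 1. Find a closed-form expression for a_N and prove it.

Computing the first terms: a_1 = -3, a_2 = -5, a_3 = -11. This suggests a_N = -3^(N - 1) - 2.
When N = 1: the formula gives -3 = -3 = a_1.
Suppose the result is true for N = m, so a_m = -3^(m - 1) - 2.
Then a_{m+1} = 3·a_m + 4 = 3·(-3^(m - 1) - 2) + 4 = -3^m - 2 = -3^((m+1) - 1) - 2,
which is the claimed formula at N = m+1.
Hence, by induction on N, the claim holds for every N ≥ 1.

a_N = -3^(N - 1) - 2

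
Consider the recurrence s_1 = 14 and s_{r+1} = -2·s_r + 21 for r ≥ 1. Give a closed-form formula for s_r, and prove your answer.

s_r = 7(-2)^(r - 1) + 7

Computing the first terms: s_1 = 14, s_2 = -7, s_3 = 35. This suggests s_r = 7(-2)^(r - 1) + 7.
Base step (r = 1): the formula gives 14 = 14 = s_1.
Inductive step: suppose the statement holds for some k ≥ 1, so s_k = 7(-2)^(k - 1) + 7.
Then s_{k+1} = -2·s_k + 21 = -2·(7(-2)^(k - 1) + 7) + 21 = 7(-2)^k + 7 = 7(-2)^((k+1) - 1) + 7,
which is the claimed formula at r = k+1.
By induction, the statement is established for all r ≥ 1.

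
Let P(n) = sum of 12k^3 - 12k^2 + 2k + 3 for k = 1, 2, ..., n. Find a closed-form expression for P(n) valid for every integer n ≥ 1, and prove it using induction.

P(n) = n(3n^3 + 2n^2 - 2n + 2)

We claim P(n) = n(3n^3 + 2n^2 - 2n + 2) for all n ≥ 1.
For the base case n = 1: P(1) = 5, and the closed form gives 5. They agree.
Suppose the result is true for n = k, so P(k) = k(3k^3 + 2k^2 - 2k + 2).
Then P(k+1) = P(k) + (12k^3 + 24k^2 + 14k + 5) = (k(3k^3 + 2k^2 - 2k + 2)) + (12k^3 + 24k^2 + 14k + 5).
Simplifying, P(k+1) = (k + 1)(3k^3 + 11k^2 + 11k + 5) = (k+1)(3(k+1)^3 + 2(k+1)^2 - 2(k+1) + 2),
which is the closed form with n = k+1.
By induction, the statement is established for all n ≥ 1.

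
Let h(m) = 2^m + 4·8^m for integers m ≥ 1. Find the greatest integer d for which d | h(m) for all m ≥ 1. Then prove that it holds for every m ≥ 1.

d = 2

Computing the first values: h(1) = 34 and h(2) = 260; gcd(34, 260) = 2, so d ≤ 2.
We prove 2 | 2^m + 4·8^m for all m ≥ 1 by induction on m.
When m = 1: h(1) = 34 = 2·(17), so 2 | h(1).
Inductive step: assume the claim holds for m = k, i.e. 2 | h(k). Then
h(k+1) − 8·h(k) = (2^(k+1) + 4·8^(k+1)) − 8·(2^k + 4·8^k) = (1)·2^k·(2 − 8) = (-6)·2^k. Since 2 | h(k) by the inductive hypothesis, 2 | 8·h(k); and 2 | -6 since -6 = 2·-3. Therefore 2 | h(k+1).
By induction, the statement is established for all m ≥ 1.
Therefore the largest such d is 2.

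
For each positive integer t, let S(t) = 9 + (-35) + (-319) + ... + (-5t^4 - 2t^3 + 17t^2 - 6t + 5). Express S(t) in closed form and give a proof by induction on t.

S(t) = -t(t^4 + 3t^3 - 3t^2 - 5t - 5)

We claim S(t) = -t(t^4 + 3t^3 - 3t^2 - 5t - 5) for all t ≥ 1.
Base step (t = 1): S(1) = 9, and the closed form gives 9. They agree.
For the inductive step, assume it holds for an arbitrary i ≥ 1, so S(i) = i(-i^4 - 3i^3 + 3i^2 + 5i + 5).
Then S(i+1) = S(i) + (-5i^4 - 22i^3 - 19i^2 + 2i + 9) = (i(-i^4 - 3i^3 + 3i^2 + 5i + 5)) + (-5i^4 - 22i^3 - 19i^2 + 2i + 9).
Simplifying, S(i+1) = -(i + 1)(i^4 + 7i^3 + 12i^2 + 2i - 9) = -(i+1)((i+1)^4 + 3(i+1)^3 - 3(i+1)^2 - 5(i+1) - 5),
which is the closed form with t = i+1.
This completes the induction.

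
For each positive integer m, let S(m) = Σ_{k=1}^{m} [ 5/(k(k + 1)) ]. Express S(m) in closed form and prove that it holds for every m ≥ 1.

S(m) = 5m/(m + 1)

We claim S(m) = 5m/(m + 1) for all m ≥ 1.
When m = 1: S(1) = 5/2, and the closed form gives 5/2. They agree.
Suppose the result is true for m = k, so S(k) = 5k/(k + 1).
Then S(k+1) = S(k) + (5/((k + 1)(k + 2))) = (5k/(k + 1)) + (5/((k + 1)(k + 2))).
Simplifying, S(k+1) = 5(k + 1)/(k + 2) = 5(k+1)/((k+1) + 1),
which is the closed form with m = k+1.
By induction, the statement is established for all m ≥ 1.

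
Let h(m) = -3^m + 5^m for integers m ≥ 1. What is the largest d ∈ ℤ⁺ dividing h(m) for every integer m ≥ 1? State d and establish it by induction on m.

d = 2

Computing the first values: h(1) = 2 and h(2) = 16; gcd(2, 16) = 2, so d ≤ 2.
We prove 2 | -3^m + 5^m for all m ≥ 1 by induction on m.
When m = 1: h(1) = 2 = 2·(1), so 2 | h(1).
For the inductive step, assume it holds for an arbitrary i ≥ 1, i.e. 2 | h(i). Then
5^{i+1} − 3^{i+1} = 5·5^i − 3·3^i = 5·(5^i − 3^i) + (2)·3^i. The first term is divisible by 2 by the inductive hypothesis, and the second term (2)·3^i is divisible by 2 since 2 | 2. Hence 2 | h(i+1).
Hence, by induction on m, the claim holds for every m ≥ 1.
Therefore the largest such d is 2.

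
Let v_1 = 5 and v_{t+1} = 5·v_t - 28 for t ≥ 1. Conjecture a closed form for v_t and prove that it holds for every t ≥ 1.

v_t = -2·5^(t - 1) + 7

Computing the first terms: v_1 = 5, v_2 = -3, v_3 = -43. This suggests v_t = -2·5^(t - 1) + 7.
Base case (t = 1): the formula gives 5 = 5 = v_1.
For the inductive step, assume it holds for an arbitrary r ≥ 1, so v_r = -2·5^(r - 1) + 7.
Then v_{r+1} = 5·v_r - 28 = 5·(-2·5^(r - 1) + 7) - 28 = -2·5^r + 7 = -2·5^((r+1) - 1) + 7,
which is the claimed formula at t = r+1.
This completes the induction.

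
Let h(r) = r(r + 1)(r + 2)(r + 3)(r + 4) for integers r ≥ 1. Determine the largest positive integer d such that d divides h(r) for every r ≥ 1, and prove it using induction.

d = 120

Computing the first values: h(1) = 120 and h(2) = 720; gcd(120, 720) = 120, so d ≤ 120.
We prove 120 | r(r + 1)(r + 2)(r + 3)(r + 4) for all r ≥ 1 by induction on r.
Base case (r = 1): h(1) = 120 = 120·(1), so 120 | h(1).
For the inductive step, assume it holds for an arbitrary i ≥ 1, i.e. 120 | h(i). Then
h(i+1) − h(i) = (i+1)·(i+2)·(i+3)·(i+4)·(i+5) − i·(i+1)·(i+2)·(i+3)·(i+4) = (i+1)·(i+2)·(i+3)·(i+4)·[(i+5) − i] = 5·(i+1)·(i+2)·(i+3)·(i+4). The product of 4 consecutive integers is divisible by (4)! = 24, so h(i+1) − h(i) is divisible by 5·24 = 120. By the inductive hypothesis 120 | h(i), hence 120 | h(i+1).
By induction, the statement is established for all r ≥ 1.
Therefore the largest such d is 120.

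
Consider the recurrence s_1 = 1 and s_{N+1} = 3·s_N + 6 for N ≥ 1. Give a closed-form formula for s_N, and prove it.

Computing the first terms: s_1 = 1, s_2 = 9, s_3 = 33. This suggests s_N = 4·3^(N - 1) - 3.
Base case (N = 1): the formula gives 1 = 1 = s_1.
Inductive step: assume the claim holds for N = k, so s_k = 4·3^(k - 1) - 3.
Then s_{k+1} = 3·s_k + 6 = 3·(4·3^(k - 1) - 3) + 6 = 4·3^k - 3 = 4·3^((k+1) - 1) - 3,
which is the claimed formula at N = k+1.
By the principle of mathematical induction, the result holds for all N ≥ 1.

s_N = 4·3^(N - 1) - 3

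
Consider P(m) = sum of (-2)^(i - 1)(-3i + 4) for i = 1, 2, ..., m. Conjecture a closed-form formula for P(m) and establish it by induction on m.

We claim P(m) = (-2)^m(m - 1) + 1 for all m ≥ 1.
For the base case m = 1: P(1) = 1, and the closed form gives 1. They agree.
Inductive step: suppose the statement holds for some i ≥ 1, so P(i) = (-2)^i(i - 1) + 1.
Then P(i+1) = P(i) + ((-2)^i(-3i + 1)) = ((-2)^i(i - 1) + 1) + ((-2)^i(-3i + 1)).
Simplifying, P(i+1) = (-2)^(i + 1)i + 1 = (-2)^(i+1)((i+1) - 1) + 1,
which is the closed form with m = i+1.
By the principle of mathematical induction, the result holds for all m ≥ 1.

P(m) = (-2)^m(m - 1) + 1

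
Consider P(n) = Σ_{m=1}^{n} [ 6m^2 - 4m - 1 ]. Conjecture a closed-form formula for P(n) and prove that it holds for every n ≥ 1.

P(n) = n(2n^2 + n - 2)

We claim P(n) = n(2n^2 + n - 2) for all n ≥ 1.
When n = 1: P(1) = 1, and the closed form gives 1. They agree.
Inductive step: suppose the statement holds for some m ≥ 1, so P(m) = m(2m^2 + m - 2).
Then P(m+1) = P(m) + (6m^2 + 8m + 1) = (m(2m^2 + m - 2)) + (6m^2 + 8m + 1).
Simplifying, P(m+1) = (m + 1)(2m^2 + 5m + 1) = (m+1)(2(m+1)^2 + (m+1) - 2),
which is the closed form with n = m+1.
By induction, the statement is established for all n ≥ 1.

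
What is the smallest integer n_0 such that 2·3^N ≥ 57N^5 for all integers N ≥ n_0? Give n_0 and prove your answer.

n_0 = 16

At N = 15: 28697814 < 43284375, so the inequality fails and n_0 ≥ 16. We prove 2·3^N ≥ 57N^5 for all N ≥ 16.
Base step (N = 16): 2·3^N = 86093442 and 57N^5 = 59768832, so 86093442 ≥ 59768832.
Inductive step: suppose the statement holds for some j ≥ 16, so 2·3^j ≥ 57j^5.
Then 2·3^(j + 1) = 3·(2·3^j) ≥ 3·(57j^5).
Also, for j ≥ 16 we have 3·(57j^5) ≥ 57(j+1)^5, since 3 ≥ (1 + 1/j)^5 for all j ≥ 16.
Combining, 2·3^(j + 1) ≥ 57(j+1)^5.
By the principle of mathematical induction, the result holds for all N ≥ 16.
Hence the smallest such n_0 is 16.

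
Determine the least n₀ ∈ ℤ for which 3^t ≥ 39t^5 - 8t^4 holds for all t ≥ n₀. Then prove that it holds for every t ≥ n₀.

At t = 15: 14348907 < 29210625, so the inequality fails and n₀ ≥ 16. We prove 3^t ≥ 39t^5 - 8t^4 for all t ≥ 16.
When t = 16: 3^t = 43046721 and 39t^5 - 8t^4 = 40370176, so 43046721 ≥ 40370176.
Inductive step: assume the claim holds for t = k, so 3^k ≥ 39k^5 - 8k^4.
Then 3^(k + 1) = 3·(3^k) ≥ 3·(39k^5 - 8k^4).
Also, for k ≥ 16 we have 3·(39k^5 - 8k^4) ≥ 39(k+1)^5 - 8(k+1)^4, since 3·(39k^5 - 8k^4) − (39(k+1)^5 - 8(k+1)^4) = 78k^5 - 211k^4 - 358k^3 - 342k^2 - 163k - 31, which is nonnegative for all k ≥ 16.
Combining, 3^(k + 1) ≥ 39(k+1)^5 - 8(k+1)^4.
By induction, the statement is established for all t ≥ 16.
Hence the smallest such n₀ is 16.

n₀ = 16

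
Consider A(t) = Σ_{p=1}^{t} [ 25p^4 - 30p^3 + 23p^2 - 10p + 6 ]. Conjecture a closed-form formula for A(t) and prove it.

We claim A(t) = t(5t^4 + 5t^3 + t^2 - t + 4) for all t ≥ 1.
Base step (t = 1): A(1) = 14, and the closed form gives 14. They agree.
Inductive step: suppose the statement holds for some p ≥ 1, so A(p) = p(5p^4 + 5p^3 + p^2 - p + 4).
Then A(p+1) = A(p) + (25p^4 + 70p^3 + 83p^2 + 46p + 14) = (p(5p^4 + 5p^3 + p^2 - p + 4)) + (25p^4 + 70p^3 + 83p^2 + 46p + 14).
Simplifying, A(p+1) = (p + 1)(5p^4 + 25p^3 + 46p^2 + 36p + 14) = (p+1)(5(p+1)^4 + 5(p+1)^3 + (p+1)^2 - (p+1) + 4),
which is the closed form with t = p+1.
This completes the induction.

A(t) = t(5t^4 + 5t^3 + t^2 - t + 4)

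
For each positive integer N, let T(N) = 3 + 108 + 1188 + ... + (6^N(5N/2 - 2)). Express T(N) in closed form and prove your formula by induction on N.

T(N) = 3·6^N(N - 1) + 3

We claim T(N) = 3·6^N(N - 1) + 3 for all N ≥ 1.
When N = 1: T(1) = 3, and the closed form gives 3. They agree.
Inductive step: assume the claim holds for N = p, so T(p) = 3·6^p(p - 1) + 3.
Then T(p+1) = T(p) + (6^p(15p + 3)) = (3·6^p(p - 1) + 3) + (6^p(15p + 3)).
Simplifying, T(p+1) = 18·6^p·p + 3 = 3·6^(p+1)((p+1) - 1) + 3,
which is the closed form with N = p+1.
By the principle of mathematical induction, the result holds for all N ≥ 1.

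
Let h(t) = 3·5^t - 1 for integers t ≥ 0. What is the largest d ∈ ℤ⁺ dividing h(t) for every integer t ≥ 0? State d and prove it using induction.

Computing the first values: h(0) = 2 and h(1) = 14; gcd(2, 14) = 2, so d ≤ 2.
We prove 2 | 3·5^t - 1 for all t ≥ 0 by induction on t.
Base step (t = 0): h(0) = 2 = 2·(1), so 2 | h(0).
Inductive step: suppose the statement holds for some j ≥ 0, i.e. 2 | h(j). Then
h(j+1) = 3·5^(j+1) - 1 = 5·(3·5^j - 1) + 4 = 5·h(j) + 4. The first term is divisible by 2 by the inductive hypothesis, and 4 is divisible by 2. Hence 2 | h(j+1).
By the principle of mathematical induction, the result holds for all t ≥ 0.
Therefore the largest such d is 2.

d = 2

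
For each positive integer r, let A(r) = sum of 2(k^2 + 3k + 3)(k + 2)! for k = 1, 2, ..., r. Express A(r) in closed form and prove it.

A(r) = (2r + 2)(r + 3)! - 12

We claim A(r) = (2r + 2)(r + 3)! - 12 for all r ≥ 1.
Base step (r = 1): A(1) = 84, and the closed form gives 84. They agree.
Inductive step: assume the claim holds for r = k, so A(k) = (2k + 2)(k + 3)! - 12.
Then A(k+1) = A(k) + (2(k^2 + 5k + 7)(k + 3)!) = ((2k + 2)(k + 3)! - 12) + (2(k^2 + 5k + 7)(k + 3)!).
Simplifying, A(k+1) = (2(k+1) + 2)((k+1) + 3)! - 12,
which is the closed form with r = k+1.
By the principle of mathematical induction, the result holds for all r ≥ 1.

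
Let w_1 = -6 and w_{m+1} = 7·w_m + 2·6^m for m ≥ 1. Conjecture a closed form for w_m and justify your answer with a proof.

Computing the first terms: w_1 = -6, w_2 = -30, w_3 = -138. This suggests w_m = -2·6^m + 6·7^(m - 1).
When m = 1: the formula gives -6 = -6 = w_1.
Inductive step: assume the claim holds for m = r, so w_r = -2·6^r + 6·7^(r - 1).
Then w_{r+1} = 7·w_r + 2·6^r = 7·(-2·6^r + 6·7^(r - 1)) + 2·6^r = -2·6^(r + 1) + 6·7^r = -2·6^(r+1) + 6·7^((r+1) - 1),
which is the claimed formula at m = r+1.
Hence, by induction on m, the claim holds for every m ≥ 1.

w_m = -2·6^m + 6·7^(m - 1)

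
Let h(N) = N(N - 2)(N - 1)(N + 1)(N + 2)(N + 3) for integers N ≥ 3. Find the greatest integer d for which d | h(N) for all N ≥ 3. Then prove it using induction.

Computing the first values: h(3) = 720 and h(4) = 5040; gcd(720, 5040) = 720, so d ≤ 720.
We prove 720 | N(N - 2)(N - 1)(N + 1)(N + 2)(N + 3) for all N ≥ 3 by induction on N.
Base step (N = 3): h(3) = 720 = 720·(1), so 720 | h(3).
Inductive step: suppose the statement holds for some m ≥ 3, i.e. 720 | h(m). Then
h(m+1) − h(m) = (m-1)·m·(m+1)·(m+2)·(m+3)·(m+4) − (m-2)·(m-1)·m·(m+1)·(m+2)·(m+3) = (m-1)·m·(m+1)·(m+2)·(m+3)·[(m+4) − (m-2)] = 6·(m-1)·m·(m+1)·(m+2)·(m+3). The product of 5 consecutive integers is divisible by (5)! = 120, so h(m+1) − h(m) is divisible by 6·120 = 720. By the inductive hypothesis 720 | h(m), hence 720 | h(m+1).
Hence, by induction on N, the claim holds for every N ≥ 3.
Therefore the largest such d is 720.

d = 720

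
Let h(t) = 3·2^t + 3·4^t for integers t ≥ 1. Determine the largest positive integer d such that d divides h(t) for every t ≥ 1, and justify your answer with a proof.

Computing the first values: h(1) = 18 and h(2) = 60; gcd(18, 60) = 6, so d ≤ 6.
We prove 6 | 3·2^t + 3·4^t for all t ≥ 1 by induction on t.
Base step (t = 1): h(1) = 18 = 6·(3), so 6 | h(1).
Suppose the result is true for t = m, i.e. 6 | h(m). Then
h(m+1) − 4·h(m) = (3·2^(m+1) + 3·4^(m+1)) − 4·(3·2^m + 3·4^m) = (3)·2^m·(2 − 4) = (-6)·2^m. Since 6 | h(m) by the inductive hypothesis, 6 | 4·h(m); and 6 | -6 since -6 = 6·-1. Therefore 6 | h(m+1).
By induction, the statement is established for all t ≥ 1.
Therefore the largest such d is 6.

d = 6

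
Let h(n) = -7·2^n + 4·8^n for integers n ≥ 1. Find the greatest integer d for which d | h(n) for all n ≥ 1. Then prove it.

Computing the first values: h(1) = 18 and h(2) = 228; gcd(18, 228) = 6, so d ≤ 6.
We prove 6 | -7·2^n + 4·8^n for all n ≥ 1 by induction on n.
Base case (n = 1): h(1) = 18 = 6·(3), so 6 | h(1).
Inductive step: suppose the statement holds for some k ≥ 1, i.e. 6 | h(k). Then
h(k+1) − 8·h(k) = (-7·2^(k+1) + 4·8^(k+1)) − 8·(-7·2^k + 4·8^k) = (-7)·2^k·(2 − 8) = (42)·2^k. Since 6 | h(k) by the inductive hypothesis, 6 | 8·h(k); and 6 | 42 since 42 = 6·7. Therefore 6 | h(k+1).
Hence, by induction on n, the claim holds for every n ≥ 1.
Therefore the largest such d is 6.

d = 6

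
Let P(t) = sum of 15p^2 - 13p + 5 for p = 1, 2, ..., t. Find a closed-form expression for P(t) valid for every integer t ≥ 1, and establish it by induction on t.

We claim P(t) = t(5t^2 + t + 1) for all t ≥ 1.
Base step (t = 1): P(1) = 7, and the closed form gives 7. They agree.
Suppose the result is true for t = p, so P(p) = p(5p^2 + p + 1).
Then P(p+1) = P(p) + (15p^2 + 17p + 7) = (p(5p^2 + p + 1)) + (15p^2 + 17p + 7).
Simplifying, P(p+1) = (p + 1)(5p^2 + 11p + 7) = (p+1)(5(p+1)^2 + (p+1) + 1),
which is the closed form with t = p+1.
This completes the induction.

P(t) = t(5t^2 + t + 1)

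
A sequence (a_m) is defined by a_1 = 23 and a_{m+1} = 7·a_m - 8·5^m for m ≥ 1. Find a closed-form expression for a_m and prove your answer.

Computing the first terms: a_1 = 23, a_2 = 121, a_3 = 647. This suggests a_m = 4·5^m + 3·7^(m - 1).
For the base case m = 1: the formula gives 23 = 23 = a_1.
For the inductive step, assume it holds for an arbitrary j ≥ 1, so a_j = 4·5^j + 3·7^(j - 1).
Then a_{j+1} = 7·a_j - 8·5^j = 7·(4·5^j + 3·7^(j - 1)) - 8·5^j = 4·5^(j + 1) + 3·7^j = 4·5^(j+1) + 3·7^((j+1) - 1),
which is the claimed formula at m = j+1.
By induction, the statement is established for all m ≥ 1.

a_m = 4·5^m + 3·7^(m - 1)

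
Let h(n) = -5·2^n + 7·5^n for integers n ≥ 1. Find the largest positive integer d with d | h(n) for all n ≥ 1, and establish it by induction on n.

Computing the first values: h(1) = 25 and h(2) = 155; gcd(25, 155) = 5, so d ≤ 5.
We prove 5 | -5·2^n + 7·5^n for all n ≥ 1 by induction on n.
When n = 1: h(1) = 25 = 5·(5), so 5 | h(1).
Inductive step: assume the claim holds for n = j, i.e. 5 | h(j). Then
h(j+1) − 5·h(j) = (-5·2^(j+1) + 7·5^(j+1)) − 5·(-5·2^j + 7·5^j) = (-5)·2^j·(2 − 5) = (15)·2^j. Since 5 | h(j) by the inductive hypothesis, 5 | 5·h(j); and 5 | 15 since 15 = 5·3. Therefore 5 | h(j+1).
By induction, the statement is established for all n ≥ 1.
Therefore the largest such d is 5.

d = 5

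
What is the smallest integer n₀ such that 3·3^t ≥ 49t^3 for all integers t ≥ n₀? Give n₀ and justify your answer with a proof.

n₀ = 9

At t = 8: 19683 < 25088, so the inequality fails and n₀ ≥ 9. We prove 3·3^t ≥ 49t^3 for all t ≥ 9.
Base step (t = 9): 3·3^t = 59049 and 49t^3 = 35721, so 59049 ≥ 35721.
Inductive step: suppose the statement holds for some m ≥ 9, so 3·3^m ≥ 49m^3.
Then 3·3^(m + 1) = 3·(3·3^m) ≥ 3·(49m^3).
Also, for m ≥ 9 we have 3·(49m^3) ≥ 49(m+1)^3, since 3 ≥ (1 + 1/m)^3 for all m ≥ 9.
Combining, 3·3^(m + 1) ≥ 49(m+1)^3.
By the principle of mathematical induction, the result holds for all t ≥ 9.
Hence the smallest such n₀ is 9.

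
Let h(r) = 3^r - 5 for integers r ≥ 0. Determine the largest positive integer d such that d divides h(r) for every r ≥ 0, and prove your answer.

Computing the first values: h(0) = -4 and h(1) = -2; gcd(-4, -2) = 2, so d ≤ 2.
We prove 2 | 3^r - 5 for all r ≥ 0 by induction on r.
For the base case r = 0: h(0) = -4 = 2·(-2), so 2 | h(0).
For the inductive step, assume it holds for an arbitrary i ≥ 0, i.e. 2 | h(i). Then
h(i+1) = 3^(i+1) - 5 = 3·(3^i - 5) + 10 = 3·h(i) + 10. The first term is divisible by 2 by the inductive hypothesis, and 10 is divisible by 2. Hence 2 | h(i+1).
Hence, by induction on r, the claim holds for every r ≥ 0.
Therefore the largest such d is 2.

d = 2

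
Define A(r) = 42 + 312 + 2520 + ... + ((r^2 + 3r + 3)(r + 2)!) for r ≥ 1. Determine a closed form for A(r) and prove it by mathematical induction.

A(r) = (r + 1)(r + 3)! - 6

We claim A(r) = (r + 1)(r + 3)! - 6 for all r ≥ 1.
Base step (r = 1): A(1) = 42, and the closed form gives 42. They agree.
Suppose the result is true for r = m, so A(m) = (m + 1)(m + 3)! - 6.
Then A(m+1) = A(m) + ((m^2 + 5m + 7)(m + 3)!) = ((m + 1)(m + 3)! - 6) + ((m^2 + 5m + 7)(m + 3)!).
Simplifying, A(m+1) = ((m+1) + 1)((m+1) + 3)! - 6,
which is the closed form with r = m+1.
This completes the induction.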